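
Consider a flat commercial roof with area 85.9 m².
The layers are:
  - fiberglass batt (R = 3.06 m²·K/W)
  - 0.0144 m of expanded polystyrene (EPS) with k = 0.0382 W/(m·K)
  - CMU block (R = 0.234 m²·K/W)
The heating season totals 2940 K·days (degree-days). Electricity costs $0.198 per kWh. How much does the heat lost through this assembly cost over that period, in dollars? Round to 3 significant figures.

327 dollars

0.0144/0.0382 = 0.377
R_total = 3.06 + 0.377 + 0.234 = 3.671 m²·K/W
E = A × HDD × 24 / R / 1000 = 85.9 × 2940 × 24 / 3.671 / 1000 = 1651 kWh
Cost = 1651 × 0.198 = $326.9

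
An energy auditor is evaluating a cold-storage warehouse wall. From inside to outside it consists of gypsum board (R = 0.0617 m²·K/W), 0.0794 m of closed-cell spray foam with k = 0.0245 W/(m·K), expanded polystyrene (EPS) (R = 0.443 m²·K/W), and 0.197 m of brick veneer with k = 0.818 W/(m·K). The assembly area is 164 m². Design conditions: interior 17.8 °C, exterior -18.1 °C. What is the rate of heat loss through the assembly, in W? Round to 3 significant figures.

1480 W

0.0794/0.0245 = 3.241
0.197/0.818 = 0.2408
R_total = 0.0617 + 3.241 + 0.443 + 0.2408 = 3.986 m²·K/W
Q = A·ΔT/R = 164 × (17.8 − (-18.1)) / 3.986 = 1477 W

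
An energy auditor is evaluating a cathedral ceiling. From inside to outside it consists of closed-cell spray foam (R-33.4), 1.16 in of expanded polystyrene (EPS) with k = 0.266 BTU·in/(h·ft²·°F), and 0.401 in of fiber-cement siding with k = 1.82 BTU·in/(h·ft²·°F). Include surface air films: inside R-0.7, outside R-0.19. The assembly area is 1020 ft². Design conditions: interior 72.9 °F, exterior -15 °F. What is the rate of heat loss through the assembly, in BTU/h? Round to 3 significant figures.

2310 BTU/h

1.16/0.266 = 4.361
0.401/1.82 = 0.2203
R_total = 0.7 + 33.4 + 4.361 + 0.2203 + 0.19 = 38.87 ft²·°F·h/BTU
Q = A·ΔT/R = 1020 × (72.9 − (-15)) / 38.87 = 2307 BTU/h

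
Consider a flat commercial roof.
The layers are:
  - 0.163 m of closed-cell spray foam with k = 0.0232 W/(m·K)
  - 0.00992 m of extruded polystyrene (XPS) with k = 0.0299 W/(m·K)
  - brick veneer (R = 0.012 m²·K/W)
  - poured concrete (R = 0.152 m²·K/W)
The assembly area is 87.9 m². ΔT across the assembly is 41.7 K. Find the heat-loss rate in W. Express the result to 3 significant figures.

0.163/0.0232 = 7.026
0.00992/0.0299 = 0.3318
R_total = 7.026 + 0.3318 + 0.012 + 0.152 = 7.522 m²·K/W
Q = A·ΔT/R = 87.9 × 41.7 / 7.522 = 487.3 W

487 W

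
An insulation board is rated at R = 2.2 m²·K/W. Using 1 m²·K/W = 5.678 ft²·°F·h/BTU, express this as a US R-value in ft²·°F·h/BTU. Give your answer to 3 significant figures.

12.5 ft²·°F·h/BTU

R_US = 2.2 × 5.678 = 12.49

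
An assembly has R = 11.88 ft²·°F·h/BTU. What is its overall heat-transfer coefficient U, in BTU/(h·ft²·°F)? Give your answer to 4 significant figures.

0.08418 BTU/(h·ft²·°F)

U = 1/R = 1/11.88 = 0.084175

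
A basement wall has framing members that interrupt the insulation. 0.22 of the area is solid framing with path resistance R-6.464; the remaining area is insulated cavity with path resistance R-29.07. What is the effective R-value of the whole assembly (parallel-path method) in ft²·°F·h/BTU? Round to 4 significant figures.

U_eff = 0.78/29.07 + 0.22/6.464 = 0.026832 + 0.034035 = 0.060866
R_eff = 1/U_eff = 16.429 ft²·°F·h/BTU

16.43 ft²·°F·h/BTU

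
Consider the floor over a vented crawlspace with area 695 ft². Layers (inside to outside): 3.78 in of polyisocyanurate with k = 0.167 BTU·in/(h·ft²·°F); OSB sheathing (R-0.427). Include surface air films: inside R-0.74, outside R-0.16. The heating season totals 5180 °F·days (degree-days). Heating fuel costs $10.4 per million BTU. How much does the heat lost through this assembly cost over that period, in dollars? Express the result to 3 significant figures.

3.78/0.167 = 22.63
R_total = 0.74 + 22.63 + 0.427 + 0.16 = 23.96 ft²·°F·h/BTU
E = A × HDD × 24 / R = 695 × 5180 × 24 / 23.96 = 3606000 BTU
Cost = 3606000/10⁶ × 10.4 = $37.5

37.5 dollars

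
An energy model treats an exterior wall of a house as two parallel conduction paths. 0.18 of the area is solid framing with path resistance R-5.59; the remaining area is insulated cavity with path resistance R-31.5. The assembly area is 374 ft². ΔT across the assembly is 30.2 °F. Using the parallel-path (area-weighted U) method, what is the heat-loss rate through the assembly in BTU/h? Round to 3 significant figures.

658 BTU/h

U_eff = 0.82/31.5 + 0.18/5.59 = 0.02603 + 0.0322 = 0.05823
R_eff = 1/U_eff = 17.17 ft²·°F·h/BTU
Q = 374 × 30.2 / 17.17 = 657.7 BTU/h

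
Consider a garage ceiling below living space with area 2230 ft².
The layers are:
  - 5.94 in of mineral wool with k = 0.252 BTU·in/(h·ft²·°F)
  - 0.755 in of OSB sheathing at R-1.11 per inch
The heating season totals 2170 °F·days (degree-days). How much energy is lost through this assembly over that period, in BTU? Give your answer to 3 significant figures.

5.94/0.252 = 23.57
0.755 × 1.11 = 0.8381
R_total = 23.57 + 0.8381 = 24.41 ft²·°F·h/BTU
E = A × HDD × 24 / R = 2230 × 2170 × 24 / 24.41 = 4758000 BTU

4760000 BTU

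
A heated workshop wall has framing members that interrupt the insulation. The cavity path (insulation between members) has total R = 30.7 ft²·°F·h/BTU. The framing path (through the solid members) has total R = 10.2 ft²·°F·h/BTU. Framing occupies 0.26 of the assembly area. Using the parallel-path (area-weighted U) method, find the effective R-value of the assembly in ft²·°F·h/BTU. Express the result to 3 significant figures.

U_eff = 0.74/30.7 + 0.26/10.2 = 0.0241 + 0.02549 = 0.04959
R_eff = 1/U_eff = 20.16 ft²·°F·h/BTU

20.2 ft²·°F·h/BTU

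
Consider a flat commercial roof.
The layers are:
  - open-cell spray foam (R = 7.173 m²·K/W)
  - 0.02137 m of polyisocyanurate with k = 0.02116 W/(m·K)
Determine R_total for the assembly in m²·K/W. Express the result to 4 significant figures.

0.02137/0.02116 = 1.0099
R_total = 7.173 + 1.0099 = 8.1829 m²·K/W

8.183 m²·K/W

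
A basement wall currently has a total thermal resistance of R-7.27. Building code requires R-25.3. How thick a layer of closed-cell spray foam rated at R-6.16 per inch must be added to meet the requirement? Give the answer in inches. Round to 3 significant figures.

2.93 in

ΔR = 25.3 − 7.27 = 18.03 ft²·°F·h/BTU
L = ΔR / (R/in) = 18.03/6.16 = 2.927 in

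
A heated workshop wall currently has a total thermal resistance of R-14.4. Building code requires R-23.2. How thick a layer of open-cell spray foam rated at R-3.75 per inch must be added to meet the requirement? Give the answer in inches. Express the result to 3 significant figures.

ΔR = 23.2 − 14.4 = 8.8 ft²·°F·h/BTU
L = ΔR / (R/in) = 8.8/3.75 = 2.347 in

2.35 in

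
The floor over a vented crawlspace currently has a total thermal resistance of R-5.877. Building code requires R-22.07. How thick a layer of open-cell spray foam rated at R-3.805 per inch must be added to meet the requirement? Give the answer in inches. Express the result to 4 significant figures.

ΔR = 22.07 − 5.877 = 16.193 ft²·°F·h/BTU
L = ΔR / (R/in) = 16.193/3.805 = 4.2557 in

4.256 in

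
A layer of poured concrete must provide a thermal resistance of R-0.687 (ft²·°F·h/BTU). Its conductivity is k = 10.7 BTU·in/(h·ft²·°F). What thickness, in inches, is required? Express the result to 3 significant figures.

7.35 in

L = R × k = 0.687 × 10.7 = 7.351 in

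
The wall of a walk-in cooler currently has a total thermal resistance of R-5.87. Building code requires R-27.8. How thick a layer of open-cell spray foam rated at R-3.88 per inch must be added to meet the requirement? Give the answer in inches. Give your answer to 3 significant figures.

5.65 in

ΔR = 27.8 − 5.87 = 21.93 ft²·°F·h/BTU
L = ΔR / (R/in) = 21.93/3.88 = 5.652 in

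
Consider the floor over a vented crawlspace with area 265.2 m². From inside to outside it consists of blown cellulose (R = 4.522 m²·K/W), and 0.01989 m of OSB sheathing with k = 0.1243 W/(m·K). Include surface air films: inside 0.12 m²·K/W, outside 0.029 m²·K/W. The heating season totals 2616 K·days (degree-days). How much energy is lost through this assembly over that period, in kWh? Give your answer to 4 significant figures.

0.01989/0.1243 = 0.16002
R_total = 0.12 + 4.522 + 0.16002 + 0.029 = 4.831 m²·K/W
E = A × HDD × 24 / R / 1000 = 265.2 × 2616 × 24 / 4.831 / 1000 = 3446.5 kWh

3447 kWh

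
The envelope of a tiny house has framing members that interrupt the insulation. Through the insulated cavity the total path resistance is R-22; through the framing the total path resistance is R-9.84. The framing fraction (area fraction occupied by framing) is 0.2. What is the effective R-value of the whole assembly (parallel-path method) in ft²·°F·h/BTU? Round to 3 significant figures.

U_eff = 0.8/22 + 0.2/9.84 = 0.03636 + 0.02033 = 0.05669
R_eff = 1/U_eff = 17.64 ft²·°F·h/BTU

17.6 ft²·°F·h/BTU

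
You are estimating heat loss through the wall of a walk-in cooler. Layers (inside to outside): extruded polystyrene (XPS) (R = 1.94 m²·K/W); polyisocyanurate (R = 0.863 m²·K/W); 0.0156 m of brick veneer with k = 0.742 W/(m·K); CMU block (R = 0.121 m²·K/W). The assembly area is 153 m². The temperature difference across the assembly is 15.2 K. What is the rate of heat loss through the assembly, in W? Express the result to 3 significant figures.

790 W

0.0156/0.742 = 0.02102
R_total = 1.94 + 0.863 + 0.02102 + 0.121 = 2.945 m²·K/W
Q = A·ΔT/R = 153 × 15.2 / 2.945 = 789.7 W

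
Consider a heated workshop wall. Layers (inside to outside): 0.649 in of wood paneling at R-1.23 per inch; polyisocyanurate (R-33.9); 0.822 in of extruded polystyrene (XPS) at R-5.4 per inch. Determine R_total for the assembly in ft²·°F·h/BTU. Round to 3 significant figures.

0.649 × 1.23 = 0.7983
0.822 × 5.4 = 4.439
R_total = 0.7983 + 33.9 + 4.439 = 39.14 ft²·°F·h/BTU

39.1 ft²·°F·h/BTU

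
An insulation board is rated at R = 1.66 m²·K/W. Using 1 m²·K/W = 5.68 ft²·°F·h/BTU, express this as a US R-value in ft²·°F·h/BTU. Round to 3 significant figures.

R_US = 1.66 × 5.68 = 9.429

9.43 ft²·°F·h/BTU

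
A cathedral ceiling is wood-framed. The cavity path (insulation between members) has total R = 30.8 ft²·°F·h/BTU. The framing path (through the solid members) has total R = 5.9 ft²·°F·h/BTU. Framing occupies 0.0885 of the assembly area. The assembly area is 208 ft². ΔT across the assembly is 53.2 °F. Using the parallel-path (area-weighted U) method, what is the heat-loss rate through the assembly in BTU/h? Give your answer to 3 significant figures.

493 BTU/h

U_eff = 0.9115/30.8 + 0.0885/5.9 = 0.02959 + 0.015 = 0.04459
R_eff = 1/U_eff = 22.42 ft²·°F·h/BTU
Q = 208 × 53.2 / 22.42 = 493.5 BTU/h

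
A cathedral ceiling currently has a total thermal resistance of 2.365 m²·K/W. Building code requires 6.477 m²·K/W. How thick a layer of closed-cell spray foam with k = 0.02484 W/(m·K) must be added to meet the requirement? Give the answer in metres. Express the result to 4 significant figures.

ΔR = 6.477 − 2.365 = 4.112 m²·K/W
L = ΔR × k = 4.112 × 0.02484 = 0.10214 m

0.1021 m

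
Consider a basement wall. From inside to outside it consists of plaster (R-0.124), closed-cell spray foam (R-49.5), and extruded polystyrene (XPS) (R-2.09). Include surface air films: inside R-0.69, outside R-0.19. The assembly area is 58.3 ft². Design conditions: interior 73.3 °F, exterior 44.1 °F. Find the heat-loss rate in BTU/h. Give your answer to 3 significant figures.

32.4 BTU/h

R_total = 0.69 + 0.124 + 49.5 + 2.09 + 0.19 = 52.59 ft²·°F·h/BTU
Q = A·ΔT/R = 58.3 × (73.3 − 44.1) / 52.59 = 32.37 BTU/h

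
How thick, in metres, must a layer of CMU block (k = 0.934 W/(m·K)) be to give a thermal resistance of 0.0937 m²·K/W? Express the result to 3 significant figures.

0.0875 m

L = R·k = 0.0937 × 0.934 = 0.08752 m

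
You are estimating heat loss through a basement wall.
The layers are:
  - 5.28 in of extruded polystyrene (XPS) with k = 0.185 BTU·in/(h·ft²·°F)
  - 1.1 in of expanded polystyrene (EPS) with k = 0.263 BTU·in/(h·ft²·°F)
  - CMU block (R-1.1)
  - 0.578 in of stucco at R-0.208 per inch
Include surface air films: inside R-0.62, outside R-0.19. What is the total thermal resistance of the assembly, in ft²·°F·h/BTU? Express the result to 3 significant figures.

5.28/0.185 = 28.54
1.1/0.263 = 4.183
0.578 × 0.208 = 0.1202
R_total = 0.62 + 28.54 + 4.183 + 1.1 + 0.1202 + 0.19 = 34.75 ft²·°F·h/BTU

34.8 ft²·°F·h/BTU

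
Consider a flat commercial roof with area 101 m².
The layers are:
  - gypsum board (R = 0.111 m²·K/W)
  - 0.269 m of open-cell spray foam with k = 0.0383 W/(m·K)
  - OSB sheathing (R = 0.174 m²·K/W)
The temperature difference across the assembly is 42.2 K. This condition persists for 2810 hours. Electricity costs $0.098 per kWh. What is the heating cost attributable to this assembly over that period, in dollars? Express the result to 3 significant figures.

0.269/0.0383 = 7.023
R_total = 0.111 + 7.023 + 0.174 = 7.308 m²·K/W
Q = 101 × 42.2 / 7.308 = 583.2 W
E = 583.2 W × 2810 h / 1000 = 1639 kWh
Cost = 1639 × 0.098 = $160.6

161 dollars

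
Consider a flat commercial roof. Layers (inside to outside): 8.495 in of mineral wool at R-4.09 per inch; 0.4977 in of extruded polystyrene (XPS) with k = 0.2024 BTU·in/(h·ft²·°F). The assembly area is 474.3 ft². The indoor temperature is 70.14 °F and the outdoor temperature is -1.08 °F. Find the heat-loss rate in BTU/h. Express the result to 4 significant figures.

8.495 × 4.09 = 34.745
0.4977/0.2024 = 2.459
R_total = 34.745 + 2.459 = 37.204 ft²·°F·h/BTU
Q = A·ΔT/R = 474.3 × (70.14 − (-1.08)) / 37.204 = 907.97 BTU/h

908.0 BTU/h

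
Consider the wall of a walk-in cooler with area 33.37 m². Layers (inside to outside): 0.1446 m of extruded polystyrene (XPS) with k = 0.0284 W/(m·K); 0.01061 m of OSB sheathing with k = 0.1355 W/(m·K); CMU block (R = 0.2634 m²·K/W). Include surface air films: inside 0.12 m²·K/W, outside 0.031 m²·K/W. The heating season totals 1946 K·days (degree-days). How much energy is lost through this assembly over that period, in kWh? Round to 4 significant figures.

279.1 kWh

0.1446/0.0284 = 5.0915
0.01061/0.1355 = 0.078303
R_total = 0.12 + 5.0915 + 0.078303 + 0.2634 + 0.031 = 5.5843 m²·K/W
E = A × HDD × 24 / R / 1000 = 33.37 × 1946 × 24 / 5.5843 / 1000 = 279.09 kWh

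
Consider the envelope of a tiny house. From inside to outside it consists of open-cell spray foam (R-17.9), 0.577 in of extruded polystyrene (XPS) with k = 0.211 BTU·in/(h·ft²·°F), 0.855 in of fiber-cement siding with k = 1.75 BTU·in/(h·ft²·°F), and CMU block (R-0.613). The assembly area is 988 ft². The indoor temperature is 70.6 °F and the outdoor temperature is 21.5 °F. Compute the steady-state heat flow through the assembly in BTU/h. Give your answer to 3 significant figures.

0.577/0.211 = 2.735
0.855/1.75 = 0.4886
R_total = 17.9 + 2.735 + 0.4886 + 0.613 = 21.74 ft²·°F·h/BTU
Q = A·ΔT/R = 988 × (70.6 − 21.5) / 21.74 = 2232 BTU/h

2230 BTU/h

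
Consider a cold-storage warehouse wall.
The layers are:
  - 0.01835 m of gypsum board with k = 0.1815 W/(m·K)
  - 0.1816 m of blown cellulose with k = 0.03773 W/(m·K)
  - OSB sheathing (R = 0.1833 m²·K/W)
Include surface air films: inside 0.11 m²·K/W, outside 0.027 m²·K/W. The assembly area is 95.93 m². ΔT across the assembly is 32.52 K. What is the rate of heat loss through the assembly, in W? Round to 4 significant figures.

0.01835/0.1815 = 0.1011
0.1816/0.03773 = 4.8131
R_total = 0.11 + 0.1011 + 4.8131 + 0.1833 + 0.027 = 5.2345 m²·K/W
Q = A·ΔT/R = 95.93 × 32.52 / 5.2345 = 595.97 W

596.0 W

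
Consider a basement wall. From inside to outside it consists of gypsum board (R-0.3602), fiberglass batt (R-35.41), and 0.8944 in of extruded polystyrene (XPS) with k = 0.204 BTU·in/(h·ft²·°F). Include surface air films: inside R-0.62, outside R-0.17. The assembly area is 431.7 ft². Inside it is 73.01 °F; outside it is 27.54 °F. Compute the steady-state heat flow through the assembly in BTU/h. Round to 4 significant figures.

0.8944/0.204 = 4.3843
R_total = 0.62 + 0.3602 + 35.41 + 4.3843 + 0.17 = 40.945 ft²·°F·h/BTU
Q = A·ΔT/R = 431.7 × (73.01 − 27.54) / 40.945 = 479.41 BTU/h

479.4 BTU/h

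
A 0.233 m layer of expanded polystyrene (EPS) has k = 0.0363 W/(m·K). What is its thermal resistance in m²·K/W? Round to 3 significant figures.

6.42 m²·K/W

R = L/k = 0.233/0.0363 = 6.419 m²·K/W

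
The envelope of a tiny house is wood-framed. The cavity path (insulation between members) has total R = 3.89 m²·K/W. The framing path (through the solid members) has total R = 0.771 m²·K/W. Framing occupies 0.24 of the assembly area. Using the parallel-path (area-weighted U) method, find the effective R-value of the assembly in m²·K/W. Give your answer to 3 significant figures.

1.97 m²·K/W

U_eff = 0.76/3.89 + 0.24/0.771 = 0.1954 + 0.3113 = 0.5067
R_eff = 1/U_eff = 1.974 m²·K/W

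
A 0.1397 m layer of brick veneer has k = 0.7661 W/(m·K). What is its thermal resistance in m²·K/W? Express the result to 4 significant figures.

0.1824 m²·K/W

R = L/k = 0.1397/0.7661 = 0.18235 m²·K/W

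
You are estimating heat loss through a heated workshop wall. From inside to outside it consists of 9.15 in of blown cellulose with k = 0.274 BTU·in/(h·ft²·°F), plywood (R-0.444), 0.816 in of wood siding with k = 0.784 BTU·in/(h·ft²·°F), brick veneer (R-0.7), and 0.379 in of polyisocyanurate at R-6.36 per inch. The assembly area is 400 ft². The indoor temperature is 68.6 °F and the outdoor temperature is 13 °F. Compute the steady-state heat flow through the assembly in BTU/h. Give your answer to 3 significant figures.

9.15/0.274 = 33.39
0.816/0.784 = 1.041
0.379 × 6.36 = 2.41
R_total = 33.39 + 0.444 + 1.041 + 0.7 + 2.41 = 37.99 ft²·°F·h/BTU
Q = A·ΔT/R = 400 × (68.6 − 13) / 37.99 = 585.4 BTU/h

585 BTU/h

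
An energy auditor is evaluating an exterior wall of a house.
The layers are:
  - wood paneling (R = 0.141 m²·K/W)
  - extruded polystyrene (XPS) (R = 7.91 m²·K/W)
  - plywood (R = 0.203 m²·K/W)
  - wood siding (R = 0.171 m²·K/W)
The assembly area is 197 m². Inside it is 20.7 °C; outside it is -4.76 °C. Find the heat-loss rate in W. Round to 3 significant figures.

R_total = 0.141 + 7.91 + 0.203 + 0.171 = 8.425 m²·K/W
Q = A·ΔT/R = 197 × (20.7 − (-4.76)) / 8.425 = 595.3 W

595 W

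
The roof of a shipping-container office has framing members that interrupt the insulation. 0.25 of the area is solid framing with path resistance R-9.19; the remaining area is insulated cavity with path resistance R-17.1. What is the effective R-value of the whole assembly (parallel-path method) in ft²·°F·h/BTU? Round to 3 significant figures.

U_eff = 0.75/17.1 + 0.25/9.19 = 0.04386 + 0.0272 = 0.07106
R_eff = 1/U_eff = 14.07 ft²·°F·h/BTU

14.1 ft²·°F·h/BTU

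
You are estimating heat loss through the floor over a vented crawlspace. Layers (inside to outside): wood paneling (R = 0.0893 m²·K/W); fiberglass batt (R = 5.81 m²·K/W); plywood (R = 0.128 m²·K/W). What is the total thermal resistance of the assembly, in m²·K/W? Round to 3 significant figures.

6.03 m²·K/W

R_total = 0.0893 + 5.81 + 0.128 = 6.027 m²·K/W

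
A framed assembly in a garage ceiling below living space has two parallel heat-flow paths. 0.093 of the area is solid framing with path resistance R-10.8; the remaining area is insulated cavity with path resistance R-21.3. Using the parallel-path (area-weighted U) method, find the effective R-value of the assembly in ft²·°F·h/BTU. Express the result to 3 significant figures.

19.5 ft²·°F·h/BTU

U_eff = 0.907/21.3 + 0.093/10.8 = 0.04258 + 0.008611 = 0.05119
R_eff = 1/U_eff = 19.53 ft²·°F·h/BTU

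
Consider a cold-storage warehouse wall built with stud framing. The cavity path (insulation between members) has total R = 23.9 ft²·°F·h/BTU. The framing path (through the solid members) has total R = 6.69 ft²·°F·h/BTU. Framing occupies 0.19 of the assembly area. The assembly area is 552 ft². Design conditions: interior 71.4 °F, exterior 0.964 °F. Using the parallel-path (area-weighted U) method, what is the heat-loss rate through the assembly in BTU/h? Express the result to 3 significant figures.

U_eff = 0.81/23.9 + 0.19/6.69 = 0.03389 + 0.0284 = 0.06229
R_eff = 1/U_eff = 16.05 ft²·°F·h/BTU
Q = 552 × (71.4 − 0.964) / 16.05 = 2422 BTU/h

2420 BTU/h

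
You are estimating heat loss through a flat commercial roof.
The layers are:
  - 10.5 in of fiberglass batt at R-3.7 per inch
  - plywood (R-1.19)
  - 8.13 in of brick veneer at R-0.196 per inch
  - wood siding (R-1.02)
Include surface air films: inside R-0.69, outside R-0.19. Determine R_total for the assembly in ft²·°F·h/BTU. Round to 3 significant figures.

43.5 ft²·°F·h/BTU

10.5 × 3.7 = 38.85
8.13 × 0.196 = 1.593
R_total = 0.69 + 38.85 + 1.19 + 1.593 + 1.02 + 0.19 = 43.53 ft²·°F·h/BTU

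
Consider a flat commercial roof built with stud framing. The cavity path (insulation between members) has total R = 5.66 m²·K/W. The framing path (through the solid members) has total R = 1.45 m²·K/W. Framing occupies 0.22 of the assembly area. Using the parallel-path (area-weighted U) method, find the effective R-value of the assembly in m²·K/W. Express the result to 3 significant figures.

U_eff = 0.78/5.66 + 0.22/1.45 = 0.1378 + 0.1517 = 0.2895
R_eff = 1/U_eff = 3.454 m²·K/W

3.45 m²·K/W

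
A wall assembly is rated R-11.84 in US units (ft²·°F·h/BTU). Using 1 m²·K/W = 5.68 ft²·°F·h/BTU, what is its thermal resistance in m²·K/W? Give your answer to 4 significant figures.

R_SI = 11.84/5.68 = 2.0845

2.085 m²·K/W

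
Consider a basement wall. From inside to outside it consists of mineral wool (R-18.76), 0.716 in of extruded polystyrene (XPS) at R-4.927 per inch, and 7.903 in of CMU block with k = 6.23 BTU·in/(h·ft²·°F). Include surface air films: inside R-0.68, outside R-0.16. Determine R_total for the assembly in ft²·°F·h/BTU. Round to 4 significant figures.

24.40 ft²·°F·h/BTU

0.716 × 4.927 = 3.5277
7.903/6.23 = 1.2685
R_total = 0.68 + 18.76 + 3.5277 + 1.2685 + 0.16 = 24.396 ft²·°F·h/BTU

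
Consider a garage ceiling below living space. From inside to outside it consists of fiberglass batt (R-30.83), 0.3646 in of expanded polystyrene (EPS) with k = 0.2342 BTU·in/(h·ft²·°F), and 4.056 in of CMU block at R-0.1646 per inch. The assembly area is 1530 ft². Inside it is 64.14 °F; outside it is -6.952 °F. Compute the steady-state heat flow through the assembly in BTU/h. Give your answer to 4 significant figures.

0.3646/0.2342 = 1.5568
4.056 × 0.1646 = 0.66762
R_total = 30.83 + 1.5568 + 0.66762 = 33.054 ft²·°F·h/BTU
Q = A·ΔT/R = 1530 × (64.14 − (-6.952)) / 33.054 = 3290.7 BTU/h

3291 BTU/h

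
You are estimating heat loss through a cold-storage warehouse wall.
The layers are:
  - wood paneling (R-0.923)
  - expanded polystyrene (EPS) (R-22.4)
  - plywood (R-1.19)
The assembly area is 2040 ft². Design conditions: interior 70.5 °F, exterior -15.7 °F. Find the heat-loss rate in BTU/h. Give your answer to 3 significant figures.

R_total = 0.923 + 22.4 + 1.19 = 24.51 ft²·°F·h/BTU
Q = A·ΔT/R = 2040 × (70.5 − (-15.7)) / 24.51 = 7174 BTU/h

7170 BTU/h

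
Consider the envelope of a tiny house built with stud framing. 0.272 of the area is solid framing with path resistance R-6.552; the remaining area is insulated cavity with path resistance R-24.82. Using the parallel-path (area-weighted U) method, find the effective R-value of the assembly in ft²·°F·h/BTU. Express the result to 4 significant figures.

14.12 ft²·°F·h/BTU

U_eff = 0.728/24.82 + 0.272/6.552 = 0.029331 + 0.041514 = 0.070845
R_eff = 1/U_eff = 14.115 ft²·°F·h/BTU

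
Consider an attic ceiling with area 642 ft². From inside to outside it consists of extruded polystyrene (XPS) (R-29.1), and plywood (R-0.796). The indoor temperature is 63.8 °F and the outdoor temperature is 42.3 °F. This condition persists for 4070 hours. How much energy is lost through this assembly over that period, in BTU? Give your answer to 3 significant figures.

R_total = 29.1 + 0.796 = 29.9 ft²·°F·h/BTU
Q = 642 × (63.8 − 42.3) / 29.9 = 461.7 BTU/h
E = 461.7 × 4070 = 1879000 BTU

1880000 BTU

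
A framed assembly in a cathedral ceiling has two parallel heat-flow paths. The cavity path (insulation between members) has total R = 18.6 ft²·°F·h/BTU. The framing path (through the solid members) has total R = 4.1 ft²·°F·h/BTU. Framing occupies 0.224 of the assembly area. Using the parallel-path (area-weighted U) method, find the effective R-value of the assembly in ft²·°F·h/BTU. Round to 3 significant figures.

U_eff = 0.776/18.6 + 0.224/4.1 = 0.04172 + 0.05463 = 0.09635
R_eff = 1/U_eff = 10.38 ft²·°F·h/BTU

10.4 ft²·°F·h/BTU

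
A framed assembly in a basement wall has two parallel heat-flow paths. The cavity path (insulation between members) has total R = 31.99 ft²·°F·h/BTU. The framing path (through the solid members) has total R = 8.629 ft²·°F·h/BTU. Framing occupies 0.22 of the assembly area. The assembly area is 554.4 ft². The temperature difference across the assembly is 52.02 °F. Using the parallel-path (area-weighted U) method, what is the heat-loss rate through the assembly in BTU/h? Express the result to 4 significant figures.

U_eff = 0.78/31.99 + 0.22/8.629 = 0.024383 + 0.025495 = 0.049878
R_eff = 1/U_eff = 20.049 ft²·°F·h/BTU
Q = 554.4 × 52.02 / 20.049 = 1438.5 BTU/h

1438 BTU/h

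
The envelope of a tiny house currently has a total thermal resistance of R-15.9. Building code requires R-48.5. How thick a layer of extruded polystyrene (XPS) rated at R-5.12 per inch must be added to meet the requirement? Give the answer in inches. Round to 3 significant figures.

ΔR = 48.5 − 15.9 = 32.6 ft²·°F·h/BTU
L = ΔR / (R/in) = 32.6/5.12 = 6.367 in

6.37 in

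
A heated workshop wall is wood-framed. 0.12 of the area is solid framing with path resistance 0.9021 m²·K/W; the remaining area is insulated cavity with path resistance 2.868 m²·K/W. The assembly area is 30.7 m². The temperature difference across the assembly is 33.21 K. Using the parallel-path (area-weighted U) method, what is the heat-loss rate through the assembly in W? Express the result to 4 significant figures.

U_eff = 0.88/2.868 + 0.12/0.9021 = 0.30683 + 0.13302 = 0.43986
R_eff = 1/U_eff = 2.2735 m²·K/W
Q = 30.7 × 33.21 / 2.2735 = 448.45 W

448.5 W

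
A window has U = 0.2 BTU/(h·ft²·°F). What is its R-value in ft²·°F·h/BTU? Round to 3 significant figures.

R = 1/U = 1/0.2 = 5

5.00 ft²·°F·h/BTU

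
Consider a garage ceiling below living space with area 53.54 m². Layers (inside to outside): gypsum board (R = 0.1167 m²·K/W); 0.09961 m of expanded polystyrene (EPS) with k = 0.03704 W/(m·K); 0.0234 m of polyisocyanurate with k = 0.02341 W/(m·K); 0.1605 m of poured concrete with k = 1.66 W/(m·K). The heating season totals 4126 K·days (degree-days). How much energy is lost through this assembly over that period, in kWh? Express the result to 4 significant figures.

1359 kWh

0.09961/0.03704 = 2.6893
0.0234/0.02341 = 0.99957
0.1605/1.66 = 0.096687
R_total = 0.1167 + 2.6893 + 0.99957 + 0.096687 = 3.9022 m²·K/W
E = A × HDD × 24 / R / 1000 = 53.54 × 4126 × 24 / 3.9022 / 1000 = 1358.7 kWh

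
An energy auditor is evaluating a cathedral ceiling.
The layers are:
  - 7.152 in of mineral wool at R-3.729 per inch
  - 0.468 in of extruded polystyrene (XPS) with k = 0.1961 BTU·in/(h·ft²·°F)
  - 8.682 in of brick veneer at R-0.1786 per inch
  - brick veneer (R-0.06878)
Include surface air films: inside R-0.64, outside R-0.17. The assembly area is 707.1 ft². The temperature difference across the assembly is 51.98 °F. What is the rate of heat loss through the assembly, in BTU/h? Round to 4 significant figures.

1167 BTU/h

7.152 × 3.729 = 26.67
0.468/0.1961 = 2.3865
8.682 × 0.1786 = 1.5506
R_total = 0.64 + 26.67 + 2.3865 + 1.5506 + 0.06878 + 0.17 = 31.486 ft²·°F·h/BTU
Q = A·ΔT/R = 707.1 × 51.98 / 31.486 = 1167.4 BTU/h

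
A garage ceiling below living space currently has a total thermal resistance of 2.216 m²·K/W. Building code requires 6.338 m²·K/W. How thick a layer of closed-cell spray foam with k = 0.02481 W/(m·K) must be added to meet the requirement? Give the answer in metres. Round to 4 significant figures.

0.1023 m

ΔR = 6.338 − 2.216 = 4.122 m²·K/W
L = ΔR × k = 4.122 × 0.02481 = 0.10227 m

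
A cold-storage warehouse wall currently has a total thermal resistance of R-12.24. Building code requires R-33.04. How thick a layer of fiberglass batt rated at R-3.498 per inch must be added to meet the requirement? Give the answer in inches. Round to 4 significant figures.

5.946 in

ΔR = 33.04 − 12.24 = 20.8 ft²·°F·h/BTU
L = ΔR / (R/in) = 20.8/3.498 = 5.9463 in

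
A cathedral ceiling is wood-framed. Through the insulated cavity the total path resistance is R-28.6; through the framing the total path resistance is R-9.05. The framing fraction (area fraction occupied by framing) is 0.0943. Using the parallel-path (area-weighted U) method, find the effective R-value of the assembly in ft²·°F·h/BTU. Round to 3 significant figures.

23.8 ft²·°F·h/BTU

U_eff = 0.9057/28.6 + 0.0943/9.05 = 0.03167 + 0.01042 = 0.04209
R_eff = 1/U_eff = 23.76 ft²·°F·h/BTU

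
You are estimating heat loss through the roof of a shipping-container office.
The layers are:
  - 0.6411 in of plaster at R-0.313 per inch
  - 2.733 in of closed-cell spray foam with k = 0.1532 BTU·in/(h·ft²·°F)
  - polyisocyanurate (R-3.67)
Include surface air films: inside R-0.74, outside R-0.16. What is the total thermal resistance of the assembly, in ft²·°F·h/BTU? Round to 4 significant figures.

22.61 ft²·°F·h/BTU

0.6411 × 0.313 = 0.20066
2.733/0.1532 = 17.839
R_total = 0.74 + 0.20066 + 17.839 + 3.67 + 0.16 = 22.61 ft²·°F·h/BTU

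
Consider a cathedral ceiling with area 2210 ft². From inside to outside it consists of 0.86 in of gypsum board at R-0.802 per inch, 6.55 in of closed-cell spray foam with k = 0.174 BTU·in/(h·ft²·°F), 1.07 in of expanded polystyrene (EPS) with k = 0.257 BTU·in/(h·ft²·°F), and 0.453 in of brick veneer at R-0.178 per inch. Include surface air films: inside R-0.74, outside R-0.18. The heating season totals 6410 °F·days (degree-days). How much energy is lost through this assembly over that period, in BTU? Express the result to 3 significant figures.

7820000 BTU

0.86 × 0.802 = 0.6897
6.55/0.174 = 37.64
1.07/0.257 = 4.163
0.453 × 0.178 = 0.08063
R_total = 0.74 + 0.6897 + 37.64 + 4.163 + 0.08063 + 0.18 = 43.5 ft²·°F·h/BTU
E = A × HDD × 24 / R = 2210 × 6410 × 24 / 43.5 = 7816000 BTU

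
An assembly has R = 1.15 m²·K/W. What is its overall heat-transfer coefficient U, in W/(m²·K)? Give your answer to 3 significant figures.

0.870 W/(m²·K)

U = 1/R = 1/1.15 = 0.8696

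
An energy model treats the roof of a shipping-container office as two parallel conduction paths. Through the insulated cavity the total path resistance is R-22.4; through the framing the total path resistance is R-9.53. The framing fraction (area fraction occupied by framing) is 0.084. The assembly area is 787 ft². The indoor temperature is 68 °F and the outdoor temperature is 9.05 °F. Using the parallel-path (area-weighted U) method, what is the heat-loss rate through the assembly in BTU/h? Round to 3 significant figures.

U_eff = 0.916/22.4 + 0.084/9.53 = 0.04089 + 0.008814 = 0.04971
R_eff = 1/U_eff = 20.12 ft²·°F·h/BTU
Q = 787 × (68 − 9.05) / 20.12 = 2306 BTU/h

2310 BTU/h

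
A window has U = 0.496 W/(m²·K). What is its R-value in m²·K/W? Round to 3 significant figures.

2.02 m²·K/W

R = 1/U = 1/0.496 = 2.016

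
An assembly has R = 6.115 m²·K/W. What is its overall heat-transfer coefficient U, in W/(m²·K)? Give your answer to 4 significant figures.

U = 1/R = 1/6.115 = 0.16353

0.1635 W/(m²·K)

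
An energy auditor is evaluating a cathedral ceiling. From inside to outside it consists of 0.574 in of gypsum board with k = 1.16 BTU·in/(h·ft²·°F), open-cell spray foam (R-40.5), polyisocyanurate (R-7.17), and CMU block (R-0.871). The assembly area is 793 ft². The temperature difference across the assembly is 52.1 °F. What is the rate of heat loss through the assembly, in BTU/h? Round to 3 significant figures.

843 BTU/h

0.574/1.16 = 0.4948
R_total = 0.4948 + 40.5 + 7.17 + 0.871 = 49.04 ft²·°F·h/BTU
Q = A·ΔT/R = 793 × 52.1 / 49.04 = 842.6 BTU/h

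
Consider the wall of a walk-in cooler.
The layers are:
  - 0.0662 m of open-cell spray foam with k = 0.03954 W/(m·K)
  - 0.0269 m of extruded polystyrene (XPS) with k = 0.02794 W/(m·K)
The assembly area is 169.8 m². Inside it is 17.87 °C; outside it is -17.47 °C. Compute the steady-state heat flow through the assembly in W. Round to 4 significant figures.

2276 W

0.0662/0.03954 = 1.6743
0.0269/0.02794 = 0.96278
R_total = 1.6743 + 0.96278 = 2.637 m²·K/W
Q = A·ΔT/R = 169.8 × (17.87 − (-17.47)) / 2.637 = 2275.6 W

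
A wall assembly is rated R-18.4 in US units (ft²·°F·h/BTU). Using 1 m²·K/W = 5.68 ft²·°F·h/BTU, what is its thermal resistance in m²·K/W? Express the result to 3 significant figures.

3.24 m²·K/W

R_SI = 18.4/5.68 = 3.239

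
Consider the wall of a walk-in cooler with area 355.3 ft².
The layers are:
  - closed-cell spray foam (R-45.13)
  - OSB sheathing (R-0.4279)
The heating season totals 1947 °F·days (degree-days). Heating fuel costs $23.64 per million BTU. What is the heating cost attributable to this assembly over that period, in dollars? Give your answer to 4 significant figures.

8.615 dollars

R_total = 45.13 + 0.4279 = 45.558 ft²·°F·h/BTU
E = A × HDD × 24 / R = 355.3 × 1947 × 24 / 45.558 = 364430 BTU
Cost = 364430/10⁶ × 23.64 = $8.615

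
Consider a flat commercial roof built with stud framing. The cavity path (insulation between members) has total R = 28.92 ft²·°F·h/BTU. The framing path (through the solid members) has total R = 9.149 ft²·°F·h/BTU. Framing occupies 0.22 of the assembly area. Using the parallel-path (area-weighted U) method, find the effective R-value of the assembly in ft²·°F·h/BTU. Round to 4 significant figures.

U_eff = 0.78/28.92 + 0.22/9.149 = 0.026971 + 0.024046 = 0.051017
R_eff = 1/U_eff = 19.601 ft²·°F·h/BTU

19.60 ft²·°F·h/BTU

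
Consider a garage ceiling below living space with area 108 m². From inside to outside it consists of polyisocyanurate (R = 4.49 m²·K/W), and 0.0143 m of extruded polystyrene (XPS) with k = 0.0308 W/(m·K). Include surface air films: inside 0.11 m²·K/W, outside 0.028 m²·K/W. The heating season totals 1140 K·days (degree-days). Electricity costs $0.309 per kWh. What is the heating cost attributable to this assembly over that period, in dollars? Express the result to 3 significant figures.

0.0143/0.0308 = 0.4643
R_total = 0.11 + 4.49 + 0.4643 + 0.028 = 5.092 m²·K/W
E = A × HDD × 24 / R / 1000 = 108 × 1140 × 24 / 5.092 / 1000 = 580.3 kWh
Cost = 580.3 × 0.309 = $179.3

179 dollars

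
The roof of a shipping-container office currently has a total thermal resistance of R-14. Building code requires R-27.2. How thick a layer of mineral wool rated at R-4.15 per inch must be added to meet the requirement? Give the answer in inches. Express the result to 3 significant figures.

3.18 in

ΔR = 27.2 − 14 = 13.2 ft²·°F·h/BTU
L = ΔR / (R/in) = 13.2/4.15 = 3.181 in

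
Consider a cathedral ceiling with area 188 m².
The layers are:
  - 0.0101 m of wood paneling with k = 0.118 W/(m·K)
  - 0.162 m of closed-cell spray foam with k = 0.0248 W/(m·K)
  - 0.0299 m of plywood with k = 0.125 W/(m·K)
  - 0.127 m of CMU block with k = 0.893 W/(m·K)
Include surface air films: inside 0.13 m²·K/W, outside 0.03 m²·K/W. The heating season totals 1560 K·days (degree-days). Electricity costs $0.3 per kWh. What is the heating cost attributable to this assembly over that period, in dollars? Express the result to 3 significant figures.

0.0101/0.118 = 0.08559
0.162/0.0248 = 6.532
0.0299/0.125 = 0.2392
0.127/0.893 = 0.1422
R_total = 0.13 + 0.08559 + 6.532 + 0.2392 + 0.1422 + 0.03 = 7.159 m²·K/W
E = A × HDD × 24 / R / 1000 = 188 × 1560 × 24 / 7.159 / 1000 = 983.2 kWh
Cost = 983.2 × 0.3 = $294.9

295 dollars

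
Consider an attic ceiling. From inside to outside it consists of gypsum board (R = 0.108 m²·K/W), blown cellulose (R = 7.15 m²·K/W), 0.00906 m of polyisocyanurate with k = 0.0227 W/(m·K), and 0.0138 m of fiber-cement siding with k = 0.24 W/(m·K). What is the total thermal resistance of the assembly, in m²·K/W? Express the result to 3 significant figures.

7.71 m²·K/W

0.00906/0.0227 = 0.3991
0.0138/0.24 = 0.0575
R_total = 0.108 + 7.15 + 0.3991 + 0.0575 = 7.715 m²·K/W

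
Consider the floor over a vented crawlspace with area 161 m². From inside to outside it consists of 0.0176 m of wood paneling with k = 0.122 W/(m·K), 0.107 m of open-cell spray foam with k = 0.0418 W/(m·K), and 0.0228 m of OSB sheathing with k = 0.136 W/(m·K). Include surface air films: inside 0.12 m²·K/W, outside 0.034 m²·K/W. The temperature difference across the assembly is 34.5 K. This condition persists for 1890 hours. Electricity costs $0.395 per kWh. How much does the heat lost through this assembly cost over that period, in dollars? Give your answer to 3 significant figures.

0.0176/0.122 = 0.1443
0.107/0.0418 = 2.56
0.0228/0.136 = 0.1676
R_total = 0.12 + 0.1443 + 2.56 + 0.1676 + 0.034 = 3.026 m²·K/W
Q = 161 × 34.5 / 3.026 = 1836 W
E = 1836 W × 1890 h / 1000 = 3470 kWh
Cost = 3470 × 0.395 = $1370

1370 dollars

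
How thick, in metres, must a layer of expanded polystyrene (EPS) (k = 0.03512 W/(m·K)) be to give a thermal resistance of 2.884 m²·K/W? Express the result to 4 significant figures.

L = R·k = 2.884 × 0.03512 = 0.10129 m

0.1013 m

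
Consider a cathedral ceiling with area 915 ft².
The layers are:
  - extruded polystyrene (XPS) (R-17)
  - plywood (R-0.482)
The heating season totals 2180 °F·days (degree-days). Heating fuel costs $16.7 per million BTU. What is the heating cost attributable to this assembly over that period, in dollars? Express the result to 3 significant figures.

45.7 dollars

R_total = 17 + 0.482 = 17.48 ft²·°F·h/BTU
E = A × HDD × 24 / R = 915 × 2180 × 24 / 17.48 = 2738000 BTU
Cost = 2738000/10⁶ × 16.7 = $45.73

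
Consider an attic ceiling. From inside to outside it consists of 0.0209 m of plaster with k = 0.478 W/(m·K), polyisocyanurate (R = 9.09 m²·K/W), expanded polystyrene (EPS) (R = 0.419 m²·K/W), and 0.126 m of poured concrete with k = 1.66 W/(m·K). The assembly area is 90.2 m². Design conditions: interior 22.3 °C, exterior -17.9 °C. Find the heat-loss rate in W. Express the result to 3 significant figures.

377 W

0.0209/0.478 = 0.04372
0.126/1.66 = 0.0759
R_total = 0.04372 + 9.09 + 0.419 + 0.0759 = 9.629 m²·K/W
Q = A·ΔT/R = 90.2 × (22.3 − (-17.9)) / 9.629 = 376.6 W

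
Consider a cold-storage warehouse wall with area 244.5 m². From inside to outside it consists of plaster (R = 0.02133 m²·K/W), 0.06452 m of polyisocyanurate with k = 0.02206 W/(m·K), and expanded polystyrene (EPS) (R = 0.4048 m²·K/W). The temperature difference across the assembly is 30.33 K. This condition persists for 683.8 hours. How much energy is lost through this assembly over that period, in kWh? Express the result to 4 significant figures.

1513 kWh

0.06452/0.02206 = 2.9248
R_total = 0.02133 + 2.9248 + 0.4048 = 3.3509 m²·K/W
Q = 244.5 × 30.33 / 3.3509 = 2213.1 W
E = 2213.1 W × 683.8 h / 1000 = 1513.3 kWh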